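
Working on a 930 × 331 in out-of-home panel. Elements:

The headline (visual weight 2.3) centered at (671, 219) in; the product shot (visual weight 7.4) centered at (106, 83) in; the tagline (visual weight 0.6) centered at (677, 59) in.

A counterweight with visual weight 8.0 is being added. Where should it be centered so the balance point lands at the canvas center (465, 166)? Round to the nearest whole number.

(722, 236)

After adding the counterweight, total weight = 2.3 + 7.4 + 0.6 + 8.0 = 18.3.
x: target moment 18.3×465 = 8509.5; current 2.3·671 + 7.4·106 + 0.6·677 = 2733.9; the counterweight supplies 5775.6, so x = 5775.6/8.0 ≈ 721.95.
y: target moment 18.3×166 = 3037.8; current 2.3·219 + 7.4·83 + 0.6·59 = 1153.3; the counterweight supplies 1884.5, so y = 1884.5/8.0 ≈ 235.56.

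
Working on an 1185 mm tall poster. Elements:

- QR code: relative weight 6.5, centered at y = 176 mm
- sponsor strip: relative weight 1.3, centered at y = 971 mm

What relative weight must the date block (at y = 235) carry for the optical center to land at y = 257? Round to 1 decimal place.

Known weights sum to 6.5 + 1.3 = 7.8; their moment is 6.5·176 + 1.3·971 = 2406.3.
For the centroid to hit 257: (2406.3 + w·235) / (7.8 + w) = 257.
So w = (257·7.8 − 2406.3)/(235 − 257) = -401.7/-22 ≈ 18.26.

w ≈ 18.3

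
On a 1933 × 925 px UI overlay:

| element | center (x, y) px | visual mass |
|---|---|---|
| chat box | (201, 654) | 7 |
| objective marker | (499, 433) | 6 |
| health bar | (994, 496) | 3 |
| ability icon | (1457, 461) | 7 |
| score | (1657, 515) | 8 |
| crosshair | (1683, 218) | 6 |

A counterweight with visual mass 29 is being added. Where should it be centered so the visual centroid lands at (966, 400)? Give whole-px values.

(787, 313)

With the counterweight, Σw becomes 7 + 6 + 3 + 7 + 8 + 6 + 29 = 66.
x: target moment 66×966 = 63756; current 7·201 + 6·499 + 3·994 + 7·1457 + 8·1657 + 6·1683 = 40936; the counterweight supplies 22820, so x = 22820/29 ≈ 786.90.
y: target moment 66×400 = 26400; current 7·654 + 6·433 + 3·496 + 7·461 + 8·515 + 6·218 = 17319; the counterweight supplies 9081, so y = 9081/29 ≈ 313.14.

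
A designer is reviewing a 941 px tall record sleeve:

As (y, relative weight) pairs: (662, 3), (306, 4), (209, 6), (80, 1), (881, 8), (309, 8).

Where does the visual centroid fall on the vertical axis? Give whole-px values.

Total weight = 3 + 4 + 6 + 1 + 8 + 8 = 30.
y-moment: 3·662 + 4·306 + 6·209 + 1·80 + 8·881 + 8·309 = 14064; centroid 14064/30 ≈ 468.80.

y ≈ 469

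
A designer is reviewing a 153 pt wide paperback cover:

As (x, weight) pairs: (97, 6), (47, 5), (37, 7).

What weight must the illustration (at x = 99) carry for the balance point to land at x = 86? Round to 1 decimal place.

w ≈ 36.3

Existing Σw = 18 (6 + 5 + 7); existing moment 6·97 + 5·47 + 7·37 = 1076.
For the centroid to hit 86: (1076 + w·99) / (18 + w) = 86.
Rearranging, w·(99 − 86) = 86·18 − 1076 = 472, so w ≈ 472/13 = 36.31.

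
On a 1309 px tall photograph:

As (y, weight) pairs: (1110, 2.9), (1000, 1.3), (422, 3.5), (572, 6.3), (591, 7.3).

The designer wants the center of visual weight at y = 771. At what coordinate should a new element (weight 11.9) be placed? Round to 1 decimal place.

With the new element, Σw becomes 2.9 + 1.3 + 3.5 + 6.3 + 7.3 + 11.9 = 33.2.
Along y: (13913.9 + 11.9·y) / 33.2 = 771 (existing moment 2.9·1110 + 1.3·1000 + 3.5·422 + 6.3·572 + 7.3·591 = 13913.9) ⇒ y = (25597.2 − 13913.9) / 11.9 ≈ 981.79.

y ≈ 981.8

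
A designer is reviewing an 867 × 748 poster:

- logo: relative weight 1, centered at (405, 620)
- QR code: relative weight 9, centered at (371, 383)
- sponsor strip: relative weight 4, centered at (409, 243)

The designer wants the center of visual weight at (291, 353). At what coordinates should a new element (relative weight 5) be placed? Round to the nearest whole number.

(30, 334)

After adding the new element, total weight = 1 + 9 + 4 + 5 = 19.
x: need Σw·x = 19·291 = 5529. Existing = 1·405 + 9·371 + 4·409 = 5380. Remainder 149 / 5 ≈ 29.80.
y: need Σw·y = 19·353 = 6707. Existing = 1·620 + 9·383 + 4·243 = 5039. Remainder 1668 / 5 ≈ 333.60.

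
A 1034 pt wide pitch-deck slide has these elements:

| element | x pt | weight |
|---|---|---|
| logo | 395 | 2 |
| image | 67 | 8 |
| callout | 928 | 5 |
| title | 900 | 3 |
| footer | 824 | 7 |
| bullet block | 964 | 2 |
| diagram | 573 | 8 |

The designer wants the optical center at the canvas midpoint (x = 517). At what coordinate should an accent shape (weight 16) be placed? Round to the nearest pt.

x ≈ 339

New total weight: (2 + 8 + 5 + 3 + 7 + 2 + 8) + 16 = 51.
x: target moment 51×517 = 26367; current 2·395 + 8·67 + 5·928 + 3·900 + 7·824 + 2·964 + 8·573 = 20946; the accent shape supplies 5421, so x = 5421/16 ≈ 338.81.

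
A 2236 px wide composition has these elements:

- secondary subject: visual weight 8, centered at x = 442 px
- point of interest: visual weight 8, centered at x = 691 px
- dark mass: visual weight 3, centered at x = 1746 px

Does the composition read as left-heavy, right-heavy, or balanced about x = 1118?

Weights sum to 8 + 8 + 3 = 19.
x: (8·442 + 8·691 + 3·1746) / 19 = 14302 / 19 ≈ 752.74
752.7 vs midline 1118 → left-heavy.

left-heavy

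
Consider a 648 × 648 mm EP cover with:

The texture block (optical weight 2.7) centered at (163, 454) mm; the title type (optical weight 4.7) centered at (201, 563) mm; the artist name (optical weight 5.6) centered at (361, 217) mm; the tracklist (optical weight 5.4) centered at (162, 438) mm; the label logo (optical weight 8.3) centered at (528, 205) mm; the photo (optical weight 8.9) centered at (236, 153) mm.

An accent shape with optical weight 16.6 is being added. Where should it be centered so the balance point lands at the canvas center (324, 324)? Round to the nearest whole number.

(370, 385)

New total weight: (2.7 + 4.7 + 5.6 + 5.4 + 8.3 + 8.9) + 16.6 = 52.2.
x: need Σw·x = 52.2·324 = 16912.8. Existing = 2.7·163 + 4.7·201 + 5.6·361 + 5.4·162 + 8.3·528 + 8.9·236 = 10764.0. Remainder 6148.8 / 16.6 ≈ 370.41.
y: need Σw·y = 52.2·324 = 16912.8. Existing = 2.7·454 + 4.7·563 + 5.6·217 + 5.4·438 + 8.3·205 + 8.9·153 = 10515.5. Remainder 6397.3 / 16.6 ≈ 385.38.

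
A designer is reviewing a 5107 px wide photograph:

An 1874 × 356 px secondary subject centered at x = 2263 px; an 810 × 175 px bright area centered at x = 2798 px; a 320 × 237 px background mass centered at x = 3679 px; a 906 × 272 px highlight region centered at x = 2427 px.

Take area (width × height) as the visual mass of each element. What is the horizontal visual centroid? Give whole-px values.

Areas: secondary subject 1874·356 = 667144, bright area 810·175 = 141750, background mass 320·237 = 75840, highlight region 906·272 = 246432. Total weight = 1131166.
x-moment: 667144·2263 + 141750·2798 + 75840·3679 + 246432·2427 = 2783469196; centroid 2783469196/1131166 ≈ 2460.71.

x ≈ 2461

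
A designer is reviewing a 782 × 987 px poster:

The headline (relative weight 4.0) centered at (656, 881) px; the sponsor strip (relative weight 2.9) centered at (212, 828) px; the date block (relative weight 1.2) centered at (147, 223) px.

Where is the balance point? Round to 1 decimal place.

Weights sum to 4.0 + 2.9 + 1.2 = 8.1.
Σw·x = 4.0·656 + 2.9·212 + 1.2·147 = 3415.2, so x̄ = 3415.2/8.1 ≈ 421.63.
Σw·y = 4.0·881 + 2.9·828 + 1.2·223 = 6192.8, so ȳ = 6192.8/8.1 ≈ 764.54.

(421.6, 764.5)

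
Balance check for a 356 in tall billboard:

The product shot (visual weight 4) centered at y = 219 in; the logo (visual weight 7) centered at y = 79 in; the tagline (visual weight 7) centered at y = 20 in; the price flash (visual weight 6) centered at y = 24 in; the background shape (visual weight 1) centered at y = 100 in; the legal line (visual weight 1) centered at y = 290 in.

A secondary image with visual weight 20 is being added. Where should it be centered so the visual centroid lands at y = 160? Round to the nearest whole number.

y ≈ 263

New total weight: (4 + 7 + 7 + 6 + 1 + 1) + 20 = 46.
y: target moment 46×160 = 7360; current 4·219 + 7·79 + 7·20 + 6·24 + 1·100 + 1·290 = 2103; the secondary image supplies 5257, so y = 5257/20 ≈ 262.85.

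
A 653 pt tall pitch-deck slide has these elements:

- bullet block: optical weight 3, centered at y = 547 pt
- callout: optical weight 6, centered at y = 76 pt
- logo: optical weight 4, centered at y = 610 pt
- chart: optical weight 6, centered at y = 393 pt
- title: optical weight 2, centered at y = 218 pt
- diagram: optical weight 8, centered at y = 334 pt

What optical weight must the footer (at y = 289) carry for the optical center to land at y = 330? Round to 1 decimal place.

Existing Σw = 29 (3 + 6 + 4 + 6 + 2 + 8); existing moment 3·547 + 6·76 + 4·610 + 6·393 + 2·218 + 8·334 = 10003.
For the centroid to hit 330: (10003 + w·289) / (29 + w) = 330.
Solving: w = (330·29 − 10003) / (289 − 330) = -433 / -41 ≈ 10.56.

w ≈ 10.6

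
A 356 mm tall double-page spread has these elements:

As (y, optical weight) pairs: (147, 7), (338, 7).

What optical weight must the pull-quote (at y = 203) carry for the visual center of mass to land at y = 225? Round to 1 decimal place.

Known weights sum to 7 + 7 = 14; their moment is 7·147 + 7·338 = 3395.
For the centroid to hit 225: (3395 + w·203) / (14 + w) = 225.
Solving: w = (225·14 − 3395) / (203 − 225) = -245 / -22 ≈ 11.14.

w ≈ 11.1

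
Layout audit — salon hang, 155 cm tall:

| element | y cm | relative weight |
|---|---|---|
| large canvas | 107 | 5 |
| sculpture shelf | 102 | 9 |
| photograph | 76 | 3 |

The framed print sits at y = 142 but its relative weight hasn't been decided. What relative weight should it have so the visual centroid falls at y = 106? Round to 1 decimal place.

Existing Σw = 17 (5 + 9 + 3); existing moment 5·107 + 9·102 + 3·76 = 1681.
Balance at y = 106 requires (1681 + w·142) / (17 + w) = 106.
Rearranging, w·(142 − 106) = 106·17 − 1681 = 121, so w ≈ 121/36 = 3.36.

w ≈ 3.4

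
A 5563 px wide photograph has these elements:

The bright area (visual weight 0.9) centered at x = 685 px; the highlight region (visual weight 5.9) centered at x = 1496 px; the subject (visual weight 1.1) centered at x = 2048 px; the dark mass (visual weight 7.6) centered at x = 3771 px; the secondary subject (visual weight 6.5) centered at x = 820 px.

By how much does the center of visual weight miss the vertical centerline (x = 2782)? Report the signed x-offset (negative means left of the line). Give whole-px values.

Σw = 0.9 + 5.9 + 1.1 + 7.6 + 6.5 = 22.0.
x-moment: 0.9·685 + 5.9·1496 + 1.1·2048 + 7.6·3771 + 6.5·820 = 45685.3; centroid 45685.3/22.0 ≈ 2076.60.
Difference: 2076.60 − 2782 ≈ -705.40.

≈ -705 px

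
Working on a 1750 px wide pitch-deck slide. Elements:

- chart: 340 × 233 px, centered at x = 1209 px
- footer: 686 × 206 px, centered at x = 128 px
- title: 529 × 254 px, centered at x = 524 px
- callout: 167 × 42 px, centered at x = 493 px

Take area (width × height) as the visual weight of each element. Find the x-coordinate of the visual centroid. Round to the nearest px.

x ≈ 519

Areas → weights: chart 340·233 = 79220, footer 686·206 = 141316, title 529·254 = 134366, callout 167·42 = 7014; Σw = 361916.
x: (79220·1209 + 141316·128 + 134366·524 + 7014·493) / 361916 = 187731114 / 361916 ≈ 518.71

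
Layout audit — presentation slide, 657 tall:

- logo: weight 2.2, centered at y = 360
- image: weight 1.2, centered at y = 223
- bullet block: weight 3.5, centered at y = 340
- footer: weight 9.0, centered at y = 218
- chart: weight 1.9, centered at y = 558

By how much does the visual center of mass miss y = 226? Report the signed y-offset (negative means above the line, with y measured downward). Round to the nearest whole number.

Total weight = 2.2 + 1.2 + 3.5 + 9.0 + 1.9 = 17.8.
Σw·y = 2.2·360 + 1.2·223 + 3.5·340 + 9.0·218 + 1.9·558 = 5271.8, so ȳ = 5271.8/17.8 ≈ 296.17.
Against y = 226, that's 296.17 − 226 = 70.17.

≈ 70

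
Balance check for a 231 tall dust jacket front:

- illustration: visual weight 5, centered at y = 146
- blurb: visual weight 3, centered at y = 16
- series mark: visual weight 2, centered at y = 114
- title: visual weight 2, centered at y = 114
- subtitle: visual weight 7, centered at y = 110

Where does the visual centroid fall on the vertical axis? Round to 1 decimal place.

y ≈ 105.5

Total weight = 5 + 3 + 2 + 2 + 7 = 19.
y: (5·146 + 3·16 + 2·114 + 2·114 + 7·110) / 19 = 2004 / 19 ≈ 105.47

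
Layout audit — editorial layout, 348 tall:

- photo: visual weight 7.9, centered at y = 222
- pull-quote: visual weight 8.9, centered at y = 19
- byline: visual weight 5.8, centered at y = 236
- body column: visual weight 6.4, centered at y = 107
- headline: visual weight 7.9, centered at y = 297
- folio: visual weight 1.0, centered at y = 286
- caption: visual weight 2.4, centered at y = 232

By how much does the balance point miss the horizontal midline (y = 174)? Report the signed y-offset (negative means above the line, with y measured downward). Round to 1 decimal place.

Σw = 7.9 + 8.9 + 5.8 + 6.4 + 7.9 + 1.0 + 2.4 = 40.3.
Σw·y = 7165.6; ȳ = 7165.6/40.3 ≈ 177.81.
Against y = 174, that's 177.81 − 174 = 3.81.

≈ 3.8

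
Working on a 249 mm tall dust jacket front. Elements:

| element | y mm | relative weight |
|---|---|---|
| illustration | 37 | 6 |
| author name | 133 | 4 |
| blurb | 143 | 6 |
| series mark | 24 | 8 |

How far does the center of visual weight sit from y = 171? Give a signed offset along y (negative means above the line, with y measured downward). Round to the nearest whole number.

≈ -96 mm

Total weight = 6 + 4 + 6 + 8 = 24.
Σw·y = 6·37 + 4·133 + 6·143 + 8·24 = 1804, so ȳ = 1804/24 ≈ 75.17.
Offset from y = 171: 75.17 − 171 ≈ -95.83.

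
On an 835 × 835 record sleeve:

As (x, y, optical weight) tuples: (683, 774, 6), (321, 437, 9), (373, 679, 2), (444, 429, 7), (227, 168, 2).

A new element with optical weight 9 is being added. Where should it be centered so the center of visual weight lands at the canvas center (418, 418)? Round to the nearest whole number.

(371, 151)

New total weight: (6 + 9 + 2 + 7 + 2) + 9 = 35.
x: need Σw·x = 35·418 = 14630. Existing = 6·683 + 9·321 + 2·373 + 7·444 + 2·227 = 11295. Remainder 3335 / 9 ≈ 370.56.
y: need Σw·y = 35·418 = 14630. Existing = 6·774 + 9·437 + 2·679 + 7·429 + 2·168 = 13274. Remainder 1356 / 9 ≈ 150.67.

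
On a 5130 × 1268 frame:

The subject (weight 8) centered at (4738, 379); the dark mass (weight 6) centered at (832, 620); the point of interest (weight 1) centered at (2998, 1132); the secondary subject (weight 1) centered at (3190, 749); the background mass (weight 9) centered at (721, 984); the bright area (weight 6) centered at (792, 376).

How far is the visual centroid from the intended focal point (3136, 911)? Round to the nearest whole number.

≈ 1221

Total weight = 8 + 6 + 1 + 1 + 9 + 6 = 31.
Σw·x = 60325; x̄ = 60325/31 ≈ 1945.97.
y: moment 19745 / weight 31 ≈ 636.94
Offset from (3136, 911): Δx ≈ -1190.03, Δy ≈ -274.06; distance = √(Δx² + Δy²) ≈ 1221.18.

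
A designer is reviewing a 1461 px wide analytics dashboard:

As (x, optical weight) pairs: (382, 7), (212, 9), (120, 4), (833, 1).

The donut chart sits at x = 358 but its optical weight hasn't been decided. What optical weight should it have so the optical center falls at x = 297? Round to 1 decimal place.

w ≈ 5.6

Known weights sum to 7 + 9 + 4 + 1 = 21; their moment is 7·382 + 9·212 + 4·120 + 1·833 = 5895.
Balance at x = 297 requires (5895 + w·358) / (21 + w) = 297.
Solving: w = (297·21 − 5895) / (358 − 297) = 342 / 61 ≈ 5.61.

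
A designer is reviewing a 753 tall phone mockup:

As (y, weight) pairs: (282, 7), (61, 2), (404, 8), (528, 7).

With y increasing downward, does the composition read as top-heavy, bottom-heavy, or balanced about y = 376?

balanced

Σw = 7 + 2 + 8 + 7 = 24.
Σw·y = 7·282 + 2·61 + 8·404 + 7·528 = 9024, so ȳ = 9024/24 ≈ 376.00.
The centroid 376.00 matches the midline at 376, so the layout is balanced.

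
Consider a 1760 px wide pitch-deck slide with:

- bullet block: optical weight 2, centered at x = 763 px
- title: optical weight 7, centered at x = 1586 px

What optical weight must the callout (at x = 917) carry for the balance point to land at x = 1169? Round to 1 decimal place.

Known weights sum to 2 + 7 = 9; their moment is 2·763 + 7·1586 = 12628.
Balance at x = 1169 requires (12628 + w·917) / (9 + w) = 1169.
Rearranging, w·(917 − 1169) = 1169·9 − 12628 = -2107, so w ≈ -2107/-252 = 8.36.

w ≈ 8.4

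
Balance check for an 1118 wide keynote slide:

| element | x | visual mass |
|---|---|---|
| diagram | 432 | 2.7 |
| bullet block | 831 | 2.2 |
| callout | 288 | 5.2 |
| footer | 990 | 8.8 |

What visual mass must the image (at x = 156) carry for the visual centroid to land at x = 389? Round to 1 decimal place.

w ≈ 25.1

Existing Σw = 18.9 (2.7 + 2.2 + 5.2 + 8.8); existing moment 2.7·432 + 2.2·831 + 5.2·288 + 8.8·990 = 13204.2.
Balance at x = 389 requires (13204.2 + w·156) / (18.9 + w) = 389.
Rearranging, w·(156 − 389) = 389·18.9 − 13204.2 = -5852.1, so w ≈ -5852.1/-233 = 25.12.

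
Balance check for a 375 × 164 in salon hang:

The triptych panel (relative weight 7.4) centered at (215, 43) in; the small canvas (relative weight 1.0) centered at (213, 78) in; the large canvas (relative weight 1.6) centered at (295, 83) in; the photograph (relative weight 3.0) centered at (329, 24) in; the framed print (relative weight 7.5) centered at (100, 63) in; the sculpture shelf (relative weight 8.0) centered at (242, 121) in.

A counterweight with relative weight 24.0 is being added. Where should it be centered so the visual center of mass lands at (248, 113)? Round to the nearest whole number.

With the counterweight, Σw becomes 7.4 + 1.0 + 1.6 + 3.0 + 7.5 + 8.0 + 24.0 = 52.5.
x: need Σw·x = 52.5·248 = 13020.0. Existing = 7.4·215 + 1.0·213 + 1.6·295 + 3.0·329 + 7.5·100 + 8.0·242 = 5949.0. Remainder 7071.0 / 24.0 ≈ 294.62.
y: need Σw·y = 52.5·113 = 5932.5. Existing = 7.4·43 + 1.0·78 + 1.6·83 + 3.0·24 + 7.5·63 + 8.0·121 = 2041.5. Remainder 3891.0 / 24.0 ≈ 162.12.

(295, 162)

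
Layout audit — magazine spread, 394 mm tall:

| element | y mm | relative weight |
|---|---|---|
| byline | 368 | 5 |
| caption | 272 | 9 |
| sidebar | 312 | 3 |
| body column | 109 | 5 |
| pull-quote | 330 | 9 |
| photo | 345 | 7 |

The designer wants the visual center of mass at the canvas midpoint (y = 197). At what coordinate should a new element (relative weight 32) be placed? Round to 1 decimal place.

y ≈ 82.4

With the new element, Σw becomes 5 + 9 + 3 + 5 + 9 + 7 + 32 = 70.
Along y: (11154 + 32·y) / 70 = 197 (existing moment 5·368 + 9·272 + 3·312 + 5·109 + 9·330 + 7·345 = 11154) ⇒ y = (13790 − 11154) / 32 ≈ 82.38.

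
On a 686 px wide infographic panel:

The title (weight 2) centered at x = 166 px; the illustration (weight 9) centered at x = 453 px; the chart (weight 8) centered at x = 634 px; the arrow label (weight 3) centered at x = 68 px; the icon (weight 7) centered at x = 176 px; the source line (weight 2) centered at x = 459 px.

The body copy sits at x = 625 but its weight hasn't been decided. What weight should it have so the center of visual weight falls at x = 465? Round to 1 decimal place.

w ≈ 16.1

Known weights sum to 2 + 9 + 8 + 3 + 7 + 2 = 31; their moment is 2·166 + 9·453 + 8·634 + 3·68 + 7·176 + 2·459 = 11835.
For the centroid to hit 465: (11835 + w·625) / (31 + w) = 465.
Solving: w = (465·31 − 11835) / (625 − 465) = 2580 / 160 ≈ 16.13.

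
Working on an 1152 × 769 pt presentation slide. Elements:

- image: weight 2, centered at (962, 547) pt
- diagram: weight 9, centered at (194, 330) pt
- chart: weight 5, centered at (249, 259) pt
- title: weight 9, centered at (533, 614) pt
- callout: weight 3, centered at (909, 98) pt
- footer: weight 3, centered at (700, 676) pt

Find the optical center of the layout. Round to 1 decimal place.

(469.0, 426.0)

Weights sum to 2 + 9 + 5 + 9 + 3 + 3 = 31.
x-moment: 2·962 + 9·194 + 5·249 + 9·533 + 3·909 + 3·700 = 14539; centroid 14539/31 ≈ 469.00.
y-moment: 2·547 + 9·330 + 5·259 + 9·614 + 3·98 + 3·676 = 13207; centroid 13207/31 ≈ 426.03.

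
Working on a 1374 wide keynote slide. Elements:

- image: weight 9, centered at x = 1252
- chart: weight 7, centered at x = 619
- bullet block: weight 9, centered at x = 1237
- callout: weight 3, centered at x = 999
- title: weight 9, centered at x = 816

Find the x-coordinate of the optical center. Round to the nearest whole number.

x ≈ 1002

Σw = 9 + 7 + 9 + 3 + 9 = 37.
Σw·x = 9·1252 + 7·619 + 9·1237 + 3·999 + 9·816 = 37075, so x̄ = 37075/37 ≈ 1002.03.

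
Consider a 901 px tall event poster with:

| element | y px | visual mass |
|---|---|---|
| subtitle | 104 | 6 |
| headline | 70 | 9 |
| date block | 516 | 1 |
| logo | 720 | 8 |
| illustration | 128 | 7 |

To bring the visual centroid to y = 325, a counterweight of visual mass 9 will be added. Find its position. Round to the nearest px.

New total weight: (6 + 9 + 1 + 8 + 7) + 9 = 40.
Along y: (8426 + 9·y) / 40 = 325 (existing moment 6·104 + 9·70 + 1·516 + 8·720 + 7·128 = 8426) ⇒ y = (13000 − 8426) / 9 ≈ 508.22.

y ≈ 508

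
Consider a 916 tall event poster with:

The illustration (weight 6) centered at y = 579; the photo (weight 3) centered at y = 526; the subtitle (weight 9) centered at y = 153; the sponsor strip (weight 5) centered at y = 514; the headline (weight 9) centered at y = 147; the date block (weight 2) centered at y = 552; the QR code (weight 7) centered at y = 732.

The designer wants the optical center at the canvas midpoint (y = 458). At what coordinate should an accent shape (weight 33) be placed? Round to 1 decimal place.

y ≈ 525.5

After adding the accent shape, total weight = 6 + 3 + 9 + 5 + 9 + 2 + 7 + 33 = 74.
Along y: (16550 + 33·y) / 74 = 458 (existing moment 6·579 + 3·526 + 9·153 + 5·514 + 9·147 + 2·552 + 7·732 = 16550) ⇒ y = (33892 − 16550) / 33 ≈ 525.52.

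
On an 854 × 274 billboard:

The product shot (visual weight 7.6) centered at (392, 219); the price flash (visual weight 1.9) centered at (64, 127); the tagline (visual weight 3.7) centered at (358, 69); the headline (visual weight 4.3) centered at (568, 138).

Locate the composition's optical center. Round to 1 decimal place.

(392.4, 157.4)

Weights sum to 7.6 + 1.9 + 3.7 + 4.3 = 17.5.
Σw·x = 7.6·392 + 1.9·64 + 3.7·358 + 4.3·568 = 6867.8, so x̄ = 6867.8/17.5 ≈ 392.45.
Σw·y = 7.6·219 + 1.9·127 + 3.7·69 + 4.3·138 = 2754.4, so ȳ = 2754.4/17.5 ≈ 157.39.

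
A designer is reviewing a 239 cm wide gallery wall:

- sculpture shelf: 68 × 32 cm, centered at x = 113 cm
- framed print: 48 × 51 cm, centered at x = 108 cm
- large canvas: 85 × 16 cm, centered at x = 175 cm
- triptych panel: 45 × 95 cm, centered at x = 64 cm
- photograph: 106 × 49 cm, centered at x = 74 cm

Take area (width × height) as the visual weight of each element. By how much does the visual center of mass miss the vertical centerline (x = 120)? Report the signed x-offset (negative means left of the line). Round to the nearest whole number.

≈ -29 cm

Areas: sculpture shelf 68·32 = 2176, framed print 48·51 = 2448, large canvas 85·16 = 1360, triptych panel 45·95 = 4275, photograph 106·49 = 5194. Total weight = 15453.
x: (2176·113 + 2448·108 + 1360·175 + 4275·64 + 5194·74) / 15453 = 1406228 / 15453 ≈ 91.00
Against x = 120, that's 91.00 − 120 = -29.00.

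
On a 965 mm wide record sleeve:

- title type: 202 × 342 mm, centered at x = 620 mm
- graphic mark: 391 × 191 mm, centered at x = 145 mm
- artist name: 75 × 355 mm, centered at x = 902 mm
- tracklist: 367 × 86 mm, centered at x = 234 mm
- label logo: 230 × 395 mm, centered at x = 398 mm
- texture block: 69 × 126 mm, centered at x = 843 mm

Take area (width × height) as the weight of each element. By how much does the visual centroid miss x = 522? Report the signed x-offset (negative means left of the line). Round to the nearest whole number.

Areas → weights: title type 202·342 = 69084, graphic mark 391·191 = 74681, artist name 75·355 = 26625, tracklist 367·86 = 31562, label logo 230·395 = 90850, texture block 69·126 = 8694; Σw = 301496.
Σw·x = 128549425; x̄ = 128549425/301496 ≈ 426.37.
Offset from x = 522: 426.37 − 522 ≈ -95.63.

≈ -96 mm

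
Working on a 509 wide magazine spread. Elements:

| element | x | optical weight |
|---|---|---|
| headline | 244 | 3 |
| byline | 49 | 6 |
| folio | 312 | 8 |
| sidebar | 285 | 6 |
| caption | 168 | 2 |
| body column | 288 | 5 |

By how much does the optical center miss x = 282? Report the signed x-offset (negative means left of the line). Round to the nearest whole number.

Total weight = 3 + 6 + 8 + 6 + 2 + 5 = 30.
x: moment 7008 / weight 30 ≈ 233.60
Difference: 233.60 − 282 ≈ -48.40.

≈ -48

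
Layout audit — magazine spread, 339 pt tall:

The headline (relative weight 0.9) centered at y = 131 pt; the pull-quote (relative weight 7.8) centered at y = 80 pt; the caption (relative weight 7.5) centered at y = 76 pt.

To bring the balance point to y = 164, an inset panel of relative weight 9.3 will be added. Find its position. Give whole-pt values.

y ≈ 309

New total weight: (0.9 + 7.8 + 7.5) + 9.3 = 25.5.
y: need Σw·y = 25.5·164 = 4182.0. Existing = 0.9·131 + 7.8·80 + 7.5·76 = 1311.9. Remainder 2870.1 / 9.3 ≈ 308.61.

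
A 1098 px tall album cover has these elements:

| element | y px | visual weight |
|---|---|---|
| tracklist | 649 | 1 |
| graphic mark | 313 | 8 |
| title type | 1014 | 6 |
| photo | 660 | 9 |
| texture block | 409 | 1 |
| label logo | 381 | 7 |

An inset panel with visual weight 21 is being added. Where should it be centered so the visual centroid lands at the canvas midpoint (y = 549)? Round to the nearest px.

New total weight: (1 + 8 + 6 + 9 + 1 + 7) + 21 = 53.
y: need Σw·y = 53·549 = 29097. Existing = 1·649 + 8·313 + 6·1014 + 9·660 + 1·409 + 7·381 = 18253. Remainder 10844 / 21 ≈ 516.38.

y ≈ 516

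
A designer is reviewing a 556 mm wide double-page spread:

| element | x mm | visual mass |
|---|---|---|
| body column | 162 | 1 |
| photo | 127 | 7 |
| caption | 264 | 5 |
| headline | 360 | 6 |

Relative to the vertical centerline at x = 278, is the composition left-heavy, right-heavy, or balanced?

left-heavy

Weights sum to 1 + 7 + 5 + 6 = 19.
x-moment: 1·162 + 7·127 + 5·264 + 6·360 = 4531; centroid 4531/19 ≈ 238.47.
238.5 vs midline 278 → left-heavy.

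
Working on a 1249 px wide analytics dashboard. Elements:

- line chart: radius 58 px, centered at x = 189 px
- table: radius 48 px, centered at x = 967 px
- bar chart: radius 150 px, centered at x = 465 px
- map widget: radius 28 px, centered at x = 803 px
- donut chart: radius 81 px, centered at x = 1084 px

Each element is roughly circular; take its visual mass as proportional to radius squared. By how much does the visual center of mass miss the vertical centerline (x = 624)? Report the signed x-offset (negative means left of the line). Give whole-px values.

Weights ∝ r²: line chart 58² = 3364, table 48² = 2304, bar chart 150² = 22500, map widget 28² = 784, donut chart 81² = 6561; Σw = 35513.
Σw·x = 3364·189 + 2304·967 + 22500·465 + 784·803 + 6561·1084 = 21067940, so x̄ = 21067940/35513 ≈ 593.25.
Difference: 593.25 − 624 ≈ -30.75.

≈ -31 px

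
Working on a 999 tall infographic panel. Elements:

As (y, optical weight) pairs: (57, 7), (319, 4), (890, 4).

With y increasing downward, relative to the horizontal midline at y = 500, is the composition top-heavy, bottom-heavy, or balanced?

Total weight = 7 + 4 + 4 = 15.
y-moment: 7·57 + 4·319 + 4·890 = 5235; centroid 5235/15 ≈ 349.00.
349.0 lies above (smaller y than) the midline 500, so the layout is top-heavy.

top-heavy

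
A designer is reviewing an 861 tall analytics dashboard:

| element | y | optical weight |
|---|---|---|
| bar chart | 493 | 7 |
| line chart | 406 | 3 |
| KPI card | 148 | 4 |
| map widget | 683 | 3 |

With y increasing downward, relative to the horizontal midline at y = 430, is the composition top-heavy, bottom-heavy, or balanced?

balanced

Weights sum to 7 + 3 + 4 + 3 = 17.
y-moment: 7·493 + 3·406 + 4·148 + 3·683 = 7310; centroid 7310/17 ≈ 430.00.
That equals the midline 430 — balanced.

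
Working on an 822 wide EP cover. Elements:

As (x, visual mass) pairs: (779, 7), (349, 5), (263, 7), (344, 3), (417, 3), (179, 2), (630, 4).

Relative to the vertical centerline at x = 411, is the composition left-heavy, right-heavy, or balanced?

Weights sum to 7 + 5 + 7 + 3 + 3 + 2 + 4 = 31.
Σw·x = 14200; x̄ = 14200/31 ≈ 458.06.
458.1 lies right of the midline 411, so the layout is right-heavy.

right-heavy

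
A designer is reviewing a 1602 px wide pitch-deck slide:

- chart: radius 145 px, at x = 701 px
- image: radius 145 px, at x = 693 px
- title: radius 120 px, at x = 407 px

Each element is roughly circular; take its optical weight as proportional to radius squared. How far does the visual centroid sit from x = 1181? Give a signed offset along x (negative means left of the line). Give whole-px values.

≈ -558 px

r² weights: chart 145² = 21025, image 145² = 21025, title 120² = 14400. Total = 56450.
x-moment: 21025·701 + 21025·693 + 14400·407 = 35169650; centroid 35169650/56450 ≈ 623.02.
Against x = 1181, that's 623.02 − 1181 = -557.98.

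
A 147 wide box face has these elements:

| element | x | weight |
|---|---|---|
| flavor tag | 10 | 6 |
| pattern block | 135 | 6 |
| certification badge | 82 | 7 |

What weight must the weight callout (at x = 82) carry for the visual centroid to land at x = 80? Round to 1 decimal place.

w ≈ 38.0

Known weights sum to 6 + 6 + 7 = 19; their moment is 6·10 + 6·135 + 7·82 = 1444.
For the centroid to hit 80: (1444 + w·82) / (19 + w) = 80.
So w = (80·19 − 1444)/(82 − 80) = 76/2 ≈ 38.00.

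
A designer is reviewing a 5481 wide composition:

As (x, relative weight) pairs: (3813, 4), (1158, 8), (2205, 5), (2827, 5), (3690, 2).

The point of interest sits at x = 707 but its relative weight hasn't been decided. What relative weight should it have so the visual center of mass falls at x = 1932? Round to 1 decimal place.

w ≈ 8.7

Existing Σw = 24 (4 + 8 + 5 + 5 + 2); existing moment 4·3813 + 8·1158 + 5·2205 + 5·2827 + 2·3690 = 57056.
For the centroid to hit 1932: (57056 + w·707) / (24 + w) = 1932.
Solving: w = (1932·24 − 57056) / (707 − 1932) = -10688 / -1225 ≈ 8.72.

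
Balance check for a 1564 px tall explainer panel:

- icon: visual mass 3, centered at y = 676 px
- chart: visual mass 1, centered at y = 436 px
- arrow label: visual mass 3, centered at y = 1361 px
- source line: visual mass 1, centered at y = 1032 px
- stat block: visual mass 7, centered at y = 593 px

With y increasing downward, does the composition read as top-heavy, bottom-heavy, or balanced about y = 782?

Weights sum to 3 + 1 + 3 + 1 + 7 = 15.
y: (3·676 + 1·436 + 3·1361 + 1·1032 + 7·593) / 15 = 11730 / 15 ≈ 782.00
That equals the midline 782 — balanced.

balanced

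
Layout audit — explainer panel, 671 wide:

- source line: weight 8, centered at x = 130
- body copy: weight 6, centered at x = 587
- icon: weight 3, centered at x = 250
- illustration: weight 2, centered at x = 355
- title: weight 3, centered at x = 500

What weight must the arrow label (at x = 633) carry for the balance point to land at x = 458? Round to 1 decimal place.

w ≈ 14.6

Existing Σw = 22 (8 + 6 + 3 + 2 + 3); existing moment 8·130 + 6·587 + 3·250 + 2·355 + 3·500 = 7522.
For the centroid to hit 458: (7522 + w·633) / (22 + w) = 458.
Solving: w = (458·22 − 7522) / (633 − 458) = 2554 / 175 ≈ 14.59.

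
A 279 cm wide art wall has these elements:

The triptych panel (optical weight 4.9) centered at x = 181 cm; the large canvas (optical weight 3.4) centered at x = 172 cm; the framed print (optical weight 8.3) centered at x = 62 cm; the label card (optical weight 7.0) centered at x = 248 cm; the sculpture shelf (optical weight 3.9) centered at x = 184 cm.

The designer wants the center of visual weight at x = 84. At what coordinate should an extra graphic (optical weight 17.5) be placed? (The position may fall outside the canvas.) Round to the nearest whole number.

With the extra graphic, Σw becomes 4.9 + 3.4 + 8.3 + 7.0 + 3.9 + 17.5 = 45.0.
x: target moment 45.0×84 = 3780.0; current 4.9·181 + 3.4·172 + 8.3·62 + 7.0·248 + 3.9·184 = 4439.9; the extra graphic supplies -659.9, so x = -659.9/17.5 ≈ -37.71.

x ≈ -38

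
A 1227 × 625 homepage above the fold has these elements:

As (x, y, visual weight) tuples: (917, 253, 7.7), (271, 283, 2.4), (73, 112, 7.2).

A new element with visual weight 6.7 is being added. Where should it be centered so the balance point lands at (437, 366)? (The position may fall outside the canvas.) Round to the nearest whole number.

After adding the new element, total weight = 7.7 + 2.4 + 7.2 + 6.7 = 24.0.
x: need Σw·x = 24.0·437 = 10488.0. Existing = 7.7·917 + 2.4·271 + 7.2·73 = 8236.9. Remainder 2251.1 / 6.7 ≈ 335.99.
y: need Σw·y = 24.0·366 = 8784.0. Existing = 7.7·253 + 2.4·283 + 7.2·112 = 3433.7. Remainder 5350.3 / 6.7 ≈ 798.55.

(336, 799)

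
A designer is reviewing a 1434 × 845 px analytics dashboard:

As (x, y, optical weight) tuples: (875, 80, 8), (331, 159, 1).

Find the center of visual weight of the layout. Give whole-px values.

(815, 89)

Total weight = 8 + 1 = 9.
Σw·x = 8·875 + 1·331 = 7331, so x̄ = 7331/9 ≈ 814.56.
Σw·y = 8·80 + 1·159 = 799, so ȳ = 799/9 ≈ 88.78.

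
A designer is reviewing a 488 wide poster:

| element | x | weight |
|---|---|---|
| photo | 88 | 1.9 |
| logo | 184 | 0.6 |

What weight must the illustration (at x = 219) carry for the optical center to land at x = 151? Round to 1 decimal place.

Fixed elements: Σw = 1.9 + 0.6 = 2.5, Σw·x = 1.9·88 + 0.6·184 = 277.6.
Balance at x = 151 requires (277.6 + w·219) / (2.5 + w) = 151.
Rearranging, w·(219 − 151) = 151·2.5 − 277.6 = 99.9, so w ≈ 99.9/68 = 1.47.

w ≈ 1.5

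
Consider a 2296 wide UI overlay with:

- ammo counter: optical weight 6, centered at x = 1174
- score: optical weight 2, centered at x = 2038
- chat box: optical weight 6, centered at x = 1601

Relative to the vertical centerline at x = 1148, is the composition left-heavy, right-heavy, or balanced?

right-heavy

Weights sum to 6 + 2 + 6 = 14.
Σw·x = 6·1174 + 2·2038 + 6·1601 = 20726, so x̄ = 20726/14 ≈ 1480.43.
Since 1480.4 is right of 1148, the composition reads right-heavy.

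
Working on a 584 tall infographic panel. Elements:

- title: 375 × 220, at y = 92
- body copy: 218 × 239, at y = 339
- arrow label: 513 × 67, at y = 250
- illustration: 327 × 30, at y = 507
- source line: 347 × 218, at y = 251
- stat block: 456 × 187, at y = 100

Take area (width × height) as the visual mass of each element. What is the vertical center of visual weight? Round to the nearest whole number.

y ≈ 195

Areas: title 375·220 = 82500, body copy 218·239 = 52102, arrow label 513·67 = 34371, illustration 327·30 = 9810, source line 347·218 = 75646, stat block 456·187 = 85272. Total weight = 339701.
Σw·y = 82500·92 + 52102·339 + 34371·250 + 9810·507 + 75646·251 + 85272·100 = 66333344, so ȳ = 66333344/339701 ≈ 195.27.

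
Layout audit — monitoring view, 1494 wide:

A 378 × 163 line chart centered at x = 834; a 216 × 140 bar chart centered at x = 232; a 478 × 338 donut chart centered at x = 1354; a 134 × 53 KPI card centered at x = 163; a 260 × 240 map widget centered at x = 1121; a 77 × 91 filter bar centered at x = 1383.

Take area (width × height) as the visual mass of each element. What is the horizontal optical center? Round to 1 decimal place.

Taking area as weight: line chart 378·163 = 61614, bar chart 216·140 = 30240, donut chart 478·338 = 161564, KPI card 134·53 = 7102, map widget 260·240 = 62400, filter bar 77·91 = 7007. Sum 329927.
x-moment: 61614·834 + 30240·232 + 161564·1354 + 7102·163 + 62400·1121 + 7007·1383 = 357958119; centroid 357958119/329927 ≈ 1084.96.

x ≈ 1085.0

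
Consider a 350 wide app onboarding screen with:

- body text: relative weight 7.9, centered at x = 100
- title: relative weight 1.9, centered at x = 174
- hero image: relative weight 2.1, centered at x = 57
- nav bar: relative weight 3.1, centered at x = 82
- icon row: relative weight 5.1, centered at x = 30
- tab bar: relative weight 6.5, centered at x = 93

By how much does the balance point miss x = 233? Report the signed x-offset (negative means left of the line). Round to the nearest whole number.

≈ -148

Total weight = 7.9 + 1.9 + 2.1 + 3.1 + 5.1 + 6.5 = 26.6.
Σw·x = 2252.0; x̄ = 2252.0/26.6 ≈ 84.66.
Offset from x = 233: 84.66 − 233 ≈ -148.34.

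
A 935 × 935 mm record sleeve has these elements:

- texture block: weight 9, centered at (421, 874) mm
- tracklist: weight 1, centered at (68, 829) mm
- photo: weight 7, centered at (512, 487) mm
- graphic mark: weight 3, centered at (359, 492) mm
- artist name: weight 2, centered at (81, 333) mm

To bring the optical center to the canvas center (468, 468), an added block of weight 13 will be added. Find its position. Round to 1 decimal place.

New total weight: (9 + 1 + 7 + 3 + 2) + 13 = 35.
Along x: (8680 + 13·x) / 35 = 468 (existing moment 9·421 + 1·68 + 7·512 + 3·359 + 2·81 = 8680) ⇒ x = (16380 − 8680) / 13 ≈ 592.31.
Along y: (14246 + 13·y) / 35 = 468 (existing moment 9·874 + 1·829 + 7·487 + 3·492 + 2·333 = 14246) ⇒ y = (16380 − 14246) / 13 ≈ 164.15.

(592.3, 164.2)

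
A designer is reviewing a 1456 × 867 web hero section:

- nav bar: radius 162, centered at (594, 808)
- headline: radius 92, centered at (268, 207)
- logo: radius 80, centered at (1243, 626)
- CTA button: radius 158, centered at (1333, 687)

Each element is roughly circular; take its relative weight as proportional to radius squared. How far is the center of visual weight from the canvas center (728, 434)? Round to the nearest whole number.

≈ 287

Weights ∝ r²: nav bar 162² = 26244, headline 92² = 8464, logo 80² = 6400, CTA button 158² = 24964; Σw = 66072.
x-moment: 26244·594 + 8464·268 + 6400·1243 + 24964·1333 = 59089500; centroid 59089500/66072 ≈ 894.32.
y-moment: 26244·808 + 8464·207 + 6400·626 + 24964·687 = 44113868; centroid 44113868/66072 ≈ 667.66.
From (728, 434): dx = 166.32, dy = 233.66, so the distance is √(dx²+dy²) ≈ 286.81.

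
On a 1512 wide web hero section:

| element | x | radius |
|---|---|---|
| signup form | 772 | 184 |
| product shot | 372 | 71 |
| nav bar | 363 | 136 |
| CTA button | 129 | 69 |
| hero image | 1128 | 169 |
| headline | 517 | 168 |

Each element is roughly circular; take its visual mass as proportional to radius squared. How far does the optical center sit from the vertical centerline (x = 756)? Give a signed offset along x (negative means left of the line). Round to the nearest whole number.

≈ -65

Weights ∝ r²: signup form 184² = 33856, product shot 71² = 5041, nav bar 136² = 18496, CTA button 69² = 4761, hero image 169² = 28561, headline 168² = 28224; Σw = 118939.
Σw·x = 82148917; x̄ = 82148917/118939 ≈ 690.68.
Offset from x = 756: 690.68 − 756 ≈ -65.32.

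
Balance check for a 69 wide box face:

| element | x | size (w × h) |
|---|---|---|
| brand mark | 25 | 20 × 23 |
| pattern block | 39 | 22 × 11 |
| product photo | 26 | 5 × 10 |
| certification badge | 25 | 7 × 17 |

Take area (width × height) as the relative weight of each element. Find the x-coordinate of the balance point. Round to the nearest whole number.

Taking area as weight: brand mark 20·23 = 460, pattern block 22·11 = 242, product photo 5·10 = 50, certification badge 7·17 = 119. Sum 871.
x-moment: 460·25 + 242·39 + 50·26 + 119·25 = 25213; centroid 25213/871 ≈ 28.95.

x ≈ 29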